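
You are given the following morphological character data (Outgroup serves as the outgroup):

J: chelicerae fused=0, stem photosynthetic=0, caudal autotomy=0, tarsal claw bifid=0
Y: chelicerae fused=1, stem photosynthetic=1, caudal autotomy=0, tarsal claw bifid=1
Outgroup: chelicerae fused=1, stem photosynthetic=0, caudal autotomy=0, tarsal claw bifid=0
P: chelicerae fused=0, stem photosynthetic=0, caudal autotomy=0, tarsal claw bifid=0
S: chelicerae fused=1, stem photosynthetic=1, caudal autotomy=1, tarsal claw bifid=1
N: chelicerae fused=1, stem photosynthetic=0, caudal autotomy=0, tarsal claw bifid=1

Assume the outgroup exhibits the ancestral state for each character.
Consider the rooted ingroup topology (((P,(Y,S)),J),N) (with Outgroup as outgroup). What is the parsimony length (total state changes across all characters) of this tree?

6

Map each character onto (((P,(Y,S)),J),N) (rooted by Outgroup) and count the minimum state changes it requires (Fitch parsimony):
chelicerae fused: 2; stem photosynthetic: 1; caudal autotomy: 1; tarsal claw bifid: 2.
Total tree length = 6.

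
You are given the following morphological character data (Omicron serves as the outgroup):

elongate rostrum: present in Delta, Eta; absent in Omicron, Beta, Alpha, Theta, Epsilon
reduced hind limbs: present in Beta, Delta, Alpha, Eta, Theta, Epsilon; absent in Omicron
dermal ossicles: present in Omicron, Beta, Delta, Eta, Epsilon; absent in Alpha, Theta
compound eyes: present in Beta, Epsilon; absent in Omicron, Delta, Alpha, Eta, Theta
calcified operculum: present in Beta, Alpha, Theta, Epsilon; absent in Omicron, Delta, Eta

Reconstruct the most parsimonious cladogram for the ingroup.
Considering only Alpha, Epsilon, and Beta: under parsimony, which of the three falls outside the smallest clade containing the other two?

Alpha

Character polarity is set by the outgroup: the derived state is whichever differs from the outgroup's state, so for dermal ossicles the derived state is 'absent', and for the remaining characters it is 'present'.
Only Delta and Eta show the derived state 'present' for elongate rostrum, supporting them as a clade.
reduced hind limbs (derived state 'present') is shared by all ingroup taxa — unites the whole ingroup.
Only Alpha and Theta show the derived state 'absent' for dermal ossicles, supporting them as a clade.
compound eyes (derived state 'present') is shared by Beta and Epsilon — a synapomorphy uniting that clade.
calcified operculum (derived state 'present') is shared by Alpha, Beta, Epsilon, and Theta — a synapomorphy uniting that clade.
Most parsimonious ingroup topology: (((Beta,Epsilon),(Alpha,Theta)),(Delta,Eta)).
Epsilon and Beta share a more recent common ancestor with each other than either does with Alpha, so Alpha is the least closely related of the three.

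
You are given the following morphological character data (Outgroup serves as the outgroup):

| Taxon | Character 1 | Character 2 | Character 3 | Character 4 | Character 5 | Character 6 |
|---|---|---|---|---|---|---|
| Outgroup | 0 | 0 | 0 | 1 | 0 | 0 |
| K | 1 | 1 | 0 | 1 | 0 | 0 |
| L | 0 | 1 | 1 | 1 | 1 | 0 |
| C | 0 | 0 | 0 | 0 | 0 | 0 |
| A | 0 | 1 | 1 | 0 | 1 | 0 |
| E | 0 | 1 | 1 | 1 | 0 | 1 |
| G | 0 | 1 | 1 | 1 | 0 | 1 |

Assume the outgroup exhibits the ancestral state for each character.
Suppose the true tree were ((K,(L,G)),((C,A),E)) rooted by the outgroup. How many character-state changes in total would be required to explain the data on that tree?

Map each character onto ((K,(L,G)),((C,A),E)) (rooted by Outgroup) and count the minimum state changes it requires (Fitch parsimony):
Character 1: 1; Character 2: 2; Character 3: 3; Character 4: 1; Character 5: 2; Character 6: 2.
Total tree length = 11.

11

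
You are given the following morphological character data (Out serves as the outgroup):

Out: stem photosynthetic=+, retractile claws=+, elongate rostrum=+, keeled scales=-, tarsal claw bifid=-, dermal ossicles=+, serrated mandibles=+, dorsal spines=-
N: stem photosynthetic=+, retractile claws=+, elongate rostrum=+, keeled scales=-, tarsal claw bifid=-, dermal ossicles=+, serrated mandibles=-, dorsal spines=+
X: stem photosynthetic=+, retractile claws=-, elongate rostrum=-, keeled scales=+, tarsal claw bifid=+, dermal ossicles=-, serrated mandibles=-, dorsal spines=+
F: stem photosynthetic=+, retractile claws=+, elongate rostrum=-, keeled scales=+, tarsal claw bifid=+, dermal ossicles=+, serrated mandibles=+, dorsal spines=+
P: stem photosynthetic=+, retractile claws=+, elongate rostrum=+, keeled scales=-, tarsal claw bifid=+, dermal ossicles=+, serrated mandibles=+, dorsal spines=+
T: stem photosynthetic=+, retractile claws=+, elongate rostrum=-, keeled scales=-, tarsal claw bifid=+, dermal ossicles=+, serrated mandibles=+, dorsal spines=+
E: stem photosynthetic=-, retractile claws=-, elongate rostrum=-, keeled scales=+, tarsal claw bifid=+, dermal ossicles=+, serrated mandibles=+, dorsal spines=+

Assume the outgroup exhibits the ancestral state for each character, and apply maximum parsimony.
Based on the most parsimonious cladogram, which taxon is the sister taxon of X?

Character polarity is set by the outgroup: the derived state is whichever differs from the outgroup's state, so for stem photosynthetic, retractile claws, elongate rostrum, dermal ossicles, serrated mandibles the derived state is '-', and for the remaining characters it is '+'.
stem photosynthetic (derived state '-') is unique to E (autapomorphy; uninformative for grouping).
retractile claws: derived state '-' in E and X only — synapomorphy for {E, X}.
elongate rostrum: derived state '-' in E, F, T, and X only — synapomorphy for {E, F, T, X}.
Only E, F, and X show the derived state '+' for keeled scales, supporting them as a clade.
tarsal claw bifid (derived state '+') is shared by E, F, P, T, and X — a synapomorphy uniting that clade.
dermal ossicles (derived state '-') is unique to X (autapomorphy; uninformative for grouping).
serrated mandibles (state '-') occurs in N and X but conflicts with the nesting implied by the other characters — most parsimoniously interpreted as homoplasy.
All ingroup taxa share the derived state '+' for dorsal spines; it defines the ingroup but does not resolve relationships within it.
Most parsimonious ingroup topology: (N,((((X,E),F),T),P)).
X and E form a cherry on this tree, so they are sister taxa.

E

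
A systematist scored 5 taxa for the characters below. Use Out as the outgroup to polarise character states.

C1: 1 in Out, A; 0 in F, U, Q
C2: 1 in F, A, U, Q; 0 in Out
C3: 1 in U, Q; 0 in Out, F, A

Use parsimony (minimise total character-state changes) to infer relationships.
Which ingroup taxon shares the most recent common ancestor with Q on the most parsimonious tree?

U

Character polarity is set by the outgroup: the derived state is whichever differs from the outgroup's state, so for C1 the derived state is '0', and for the remaining characters it is '1'.
C1: derived state '0' in F, Q, and U only — synapomorphy for {F, Q, U}.
C2 (derived state '1') is shared by all ingroup taxa — unites the whole ingroup.
C3 (derived state '1') is shared by Q and U — a synapomorphy uniting that clade.
Most parsimonious ingroup topology: ((F,(U,Q)),A).
Q and U form a cherry on this tree, so they are sister taxa.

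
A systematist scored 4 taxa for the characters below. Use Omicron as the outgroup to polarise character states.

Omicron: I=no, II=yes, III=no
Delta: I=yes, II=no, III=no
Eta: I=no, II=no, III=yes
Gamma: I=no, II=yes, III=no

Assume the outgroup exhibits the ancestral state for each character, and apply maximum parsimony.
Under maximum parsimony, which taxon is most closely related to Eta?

Delta

Character polarity is set by the outgroup: the derived state is whichever differs from the outgroup's state, so for II the derived state is 'no', and for the remaining characters it is 'yes'.
I: derived state 'yes' in Delta only — an autapomorphy, so it tells us nothing about relationships among taxa.
II (derived state 'no') is shared by Delta and Eta — a synapomorphy uniting that clade.
III (derived state 'yes') is unique to Eta (autapomorphy; uninformative for grouping).
Most parsimonious ingroup topology: ((Delta,Eta),Gamma).
Eta and Delta form a cherry on this tree, so they are sister taxa.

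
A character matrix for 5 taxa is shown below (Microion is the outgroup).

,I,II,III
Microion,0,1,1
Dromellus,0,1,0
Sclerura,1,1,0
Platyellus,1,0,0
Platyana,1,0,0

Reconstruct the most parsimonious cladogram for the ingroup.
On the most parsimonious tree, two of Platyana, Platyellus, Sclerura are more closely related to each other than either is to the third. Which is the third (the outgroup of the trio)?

Sclerura

Character polarity is set by the outgroup: the derived state is whichever differs from the outgroup's state, so for II, III the derived state is '0', and for the remaining characters it is '1'.
I (derived state '1') is shared by Platyana, Platyellus, and Sclerura — a synapomorphy uniting that clade.
II: derived state '0' in Platyana and Platyellus only — synapomorphy for {Platyana, Platyellus}.
III (derived state '0') is shared by all ingroup taxa — unites the whole ingroup.
Most parsimonious ingroup topology: (Dromellus,(Sclerura,(Platyellus,Platyana))).
Platyellus and Platyana share a more recent common ancestor with each other than either does with Sclerura, so Sclerura is the least closely related of the three.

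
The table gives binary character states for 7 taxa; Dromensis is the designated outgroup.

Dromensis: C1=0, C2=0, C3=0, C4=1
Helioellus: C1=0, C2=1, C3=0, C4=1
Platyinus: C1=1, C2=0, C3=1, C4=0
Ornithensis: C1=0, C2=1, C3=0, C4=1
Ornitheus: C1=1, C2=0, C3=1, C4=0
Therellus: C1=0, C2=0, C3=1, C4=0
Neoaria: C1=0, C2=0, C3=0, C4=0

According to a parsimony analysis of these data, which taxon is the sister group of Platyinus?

Ornitheus

Character polarity is set by the outgroup: the derived state is whichever differs from the outgroup's state, so for C4 the derived state is '0', and for the remaining characters it is '1'.
C1 (derived state '1') is shared by Ornitheus and Platyinus — a synapomorphy uniting that clade.
Only Helioellus and Ornithensis show the derived state '1' for C2, supporting them as a clade.
C3 (derived state '1') is shared by Ornitheus, Platyinus, and Therellus — a synapomorphy uniting that clade.
Only Neoaria, Ornitheus, Platyinus, and Therellus show the derived state '0' for C4, supporting them as a clade.
Most parsimonious ingroup topology: ((Helioellus,Ornithensis),(((Platyinus,Ornitheus),Therellus),Neoaria)).
Platyinus and Ornitheus form a cherry on this tree, so they are sister taxa.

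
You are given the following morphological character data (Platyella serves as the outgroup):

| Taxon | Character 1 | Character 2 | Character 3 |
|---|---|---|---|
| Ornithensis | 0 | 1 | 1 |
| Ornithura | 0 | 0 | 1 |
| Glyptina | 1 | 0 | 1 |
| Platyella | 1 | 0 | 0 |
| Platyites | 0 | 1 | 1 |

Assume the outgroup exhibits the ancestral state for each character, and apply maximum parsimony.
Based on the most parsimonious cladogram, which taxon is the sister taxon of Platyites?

Character polarity is set by the outgroup: the derived state is whichever differs from the outgroup's state, so for Character 1 the derived state is '0', and for the remaining characters it is '1'.
Character 1: derived state '0' in Ornithensis, Ornithura, and Platyites only — synapomorphy for {Ornithensis, Ornithura, Platyites}.
Character 2: derived state '1' in Ornithensis and Platyites only — synapomorphy for {Ornithensis, Platyites}.
All ingroup taxa share the derived state '1' for Character 3; it defines the ingroup but does not resolve relationships within it.
Most parsimonious ingroup topology: ((Ornithura,(Ornithensis,Platyites)),Glyptina).
Platyites and Ornithensis form a cherry on this tree, so they are sister taxa.

Ornithensis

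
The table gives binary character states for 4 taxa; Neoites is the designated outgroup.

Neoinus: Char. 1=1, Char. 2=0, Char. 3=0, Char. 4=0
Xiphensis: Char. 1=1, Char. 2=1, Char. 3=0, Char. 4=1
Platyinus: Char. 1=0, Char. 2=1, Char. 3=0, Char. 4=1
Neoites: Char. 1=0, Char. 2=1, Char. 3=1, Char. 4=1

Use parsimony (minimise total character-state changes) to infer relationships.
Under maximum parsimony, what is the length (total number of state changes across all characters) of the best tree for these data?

Character polarity is set by the outgroup: the derived state is whichever differs from the outgroup's state, so for Char. 2, Char. 3, Char. 4 the derived state is '0', and for the remaining characters it is '1'.
Char. 1 (derived state '1') is shared by Neoinus and Xiphensis — a synapomorphy uniting that clade.
Char. 2: derived state '0' in Neoinus only — an autapomorphy, so it tells us nothing about relationships among taxa.
Char. 3 (derived state '0') is shared by all ingroup taxa — unites the whole ingroup.
Char. 4 (derived state '0') is unique to Neoinus (autapomorphy; uninformative for grouping).
Most parsimonious ingroup topology: (Platyinus,(Xiphensis,Neoinus)).
Changes per character on this tree: Char. 1: 1; Char. 2: 1; Char. 3: 1; Char. 4: 1.
Total = 4.

4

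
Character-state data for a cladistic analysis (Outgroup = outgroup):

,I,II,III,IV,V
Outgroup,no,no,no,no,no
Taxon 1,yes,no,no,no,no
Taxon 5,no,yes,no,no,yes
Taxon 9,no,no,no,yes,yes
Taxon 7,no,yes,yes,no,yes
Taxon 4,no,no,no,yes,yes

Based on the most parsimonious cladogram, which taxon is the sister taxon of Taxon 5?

The outgroup has state 'no' for every character, so 'yes' is the derived state throughout.
I: derived state 'yes' in Taxon 1 only — an autapomorphy, so it tells us nothing about relationships among taxa.
II: derived state 'yes' in Taxon 5 and Taxon 7 only — synapomorphy for {Taxon 5, Taxon 7}.
III (derived state 'yes') is unique to Taxon 7 (autapomorphy; uninformative for grouping).
IV (derived state 'yes') is shared by Taxon 4 and Taxon 9 — a synapomorphy uniting that clade.
V: derived state 'yes' in Taxon 4, Taxon 5, Taxon 7, and Taxon 9 only — synapomorphy for {Taxon 4, Taxon 5, Taxon 7, Taxon 9}.
Most parsimonious ingroup topology: (Taxon 1,((Taxon 5,Taxon 7),(Taxon 9,Taxon 4))).
Taxon 5 and Taxon 7 form a cherry on this tree, so they are sister taxa.

Taxon 7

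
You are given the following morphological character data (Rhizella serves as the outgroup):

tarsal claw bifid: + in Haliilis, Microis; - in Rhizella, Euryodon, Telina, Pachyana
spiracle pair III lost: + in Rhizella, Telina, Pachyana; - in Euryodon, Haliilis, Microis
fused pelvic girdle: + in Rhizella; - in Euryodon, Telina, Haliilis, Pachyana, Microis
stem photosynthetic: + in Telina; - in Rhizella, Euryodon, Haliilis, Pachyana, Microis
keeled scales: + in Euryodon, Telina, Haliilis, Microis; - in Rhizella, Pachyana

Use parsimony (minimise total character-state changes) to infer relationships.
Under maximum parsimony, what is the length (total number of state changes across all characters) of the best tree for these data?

Character polarity is set by the outgroup: the derived state is whichever differs from the outgroup's state, so for spiracle pair III lost, fused pelvic girdle the derived state is '-', and for the remaining characters it is '+'.
tarsal claw bifid (derived state '+') is shared by Haliilis and Microis — a synapomorphy uniting that clade.
spiracle pair III lost (derived state '-') is shared by Euryodon, Haliilis, and Microis — a synapomorphy uniting that clade.
All ingroup taxa share the derived state '-' for fused pelvic girdle; it defines the ingroup but does not resolve relationships within it.
stem photosynthetic (derived state '+') is unique to Telina (autapomorphy; uninformative for grouping).
keeled scales: derived state '+' in Euryodon, Haliilis, Microis, and Telina only — synapomorphy for {Euryodon, Haliilis, Microis, Telina}.
Most parsimonious ingroup topology: ((((Haliilis,Microis),Euryodon),Telina),Pachyana).
Changes per character on this tree: tarsal claw bifid: 1; spiracle pair III lost: 1; fused pelvic girdle: 1; stem photosynthetic: 1; keeled scales: 1.
Total = 5.

5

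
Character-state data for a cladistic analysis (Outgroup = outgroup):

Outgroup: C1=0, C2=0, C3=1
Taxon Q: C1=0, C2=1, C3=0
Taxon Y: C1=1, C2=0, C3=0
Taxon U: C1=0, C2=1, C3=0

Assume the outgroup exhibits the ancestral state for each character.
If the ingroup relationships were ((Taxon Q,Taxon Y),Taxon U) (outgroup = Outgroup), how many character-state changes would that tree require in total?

Map each character onto ((Taxon Q,Taxon Y),Taxon U) (rooted by Outgroup) and count the minimum state changes it requires (Fitch parsimony):
C1: 1; C2: 2; C3: 1.
Total tree length = 4.

4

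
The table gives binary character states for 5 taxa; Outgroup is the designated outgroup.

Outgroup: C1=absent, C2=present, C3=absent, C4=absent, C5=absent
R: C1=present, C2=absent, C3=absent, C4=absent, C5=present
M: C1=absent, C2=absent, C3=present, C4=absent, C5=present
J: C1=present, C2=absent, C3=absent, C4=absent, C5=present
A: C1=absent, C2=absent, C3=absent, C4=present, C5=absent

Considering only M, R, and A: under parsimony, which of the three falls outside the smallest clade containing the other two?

Character polarity is set by the outgroup: the derived state is whichever differs from the outgroup's state, so for C2 the derived state is 'absent', and for the remaining characters it is 'present'.
Only J and R show the derived state 'present' for C1, supporting them as a clade.
All ingroup taxa share the derived state 'absent' for C2; it defines the ingroup but does not resolve relationships within it.
C3 (derived state 'present') is unique to M (autapomorphy; uninformative for grouping).
C4 (derived state 'present') is unique to A (autapomorphy; uninformative for grouping).
C5: derived state 'present' in J, M, and R only — synapomorphy for {J, M, R}.
Most parsimonious ingroup topology: (((R,J),M),A).
M and R share a more recent common ancestor with each other than either does with A, so A is the least closely related of the three.

A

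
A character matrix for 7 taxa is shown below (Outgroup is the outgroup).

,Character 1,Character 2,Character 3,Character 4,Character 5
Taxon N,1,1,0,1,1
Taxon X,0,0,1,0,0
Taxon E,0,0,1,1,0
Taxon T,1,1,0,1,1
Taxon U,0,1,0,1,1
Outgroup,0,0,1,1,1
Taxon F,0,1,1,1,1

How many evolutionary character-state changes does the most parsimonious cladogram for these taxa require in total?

Character polarity is set by the outgroup: the derived state is whichever differs from the outgroup's state, so for Character 3, Character 4, Character 5 the derived state is '0', and for the remaining characters it is '1'.
Character 1 (derived state '1') is shared by Taxon N and Taxon T — a synapomorphy uniting that clade.
Only Taxon F, Taxon N, Taxon T, and Taxon U show the derived state '1' for Character 2, supporting them as a clade.
Character 3: derived state '0' in Taxon N, Taxon T, and Taxon U only — synapomorphy for {Taxon N, Taxon T, Taxon U}.
Character 4 (derived state '0') is unique to Taxon X (autapomorphy; uninformative for grouping).
Only Taxon E and Taxon X show the derived state '0' for Character 5, supporting them as a clade.
Most parsimonious ingroup topology: (((Taxon U,(Taxon T,Taxon N)),Taxon F),(Taxon E,Taxon X)).
Changes per character on this tree: Character 1: 1; Character 2: 1; Character 3: 1; Character 4: 1; Character 5: 1.
Total = 5.

5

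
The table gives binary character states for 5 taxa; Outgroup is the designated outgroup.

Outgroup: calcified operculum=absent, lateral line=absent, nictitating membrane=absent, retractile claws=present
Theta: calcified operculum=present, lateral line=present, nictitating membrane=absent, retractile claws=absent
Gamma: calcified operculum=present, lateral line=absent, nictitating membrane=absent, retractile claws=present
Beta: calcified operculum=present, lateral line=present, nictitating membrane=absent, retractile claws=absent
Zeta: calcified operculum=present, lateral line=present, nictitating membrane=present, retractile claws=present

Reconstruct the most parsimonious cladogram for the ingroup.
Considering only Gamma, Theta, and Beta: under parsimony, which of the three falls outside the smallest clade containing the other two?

Gamma

Character polarity is set by the outgroup: the derived state is whichever differs from the outgroup's state, so for retractile claws the derived state is 'absent', and for the remaining characters it is 'present'.
calcified operculum (derived state 'present') is shared by all ingroup taxa — unites the whole ingroup.
Only Beta, Theta, and Zeta show the derived state 'present' for lateral line, supporting them as a clade.
nictitating membrane (derived state 'present') is unique to Zeta (autapomorphy; uninformative for grouping).
retractile claws (derived state 'absent') is shared by Beta and Theta — a synapomorphy uniting that clade.
Most parsimonious ingroup topology: (((Theta,Beta),Zeta),Gamma).
Beta and Theta share a more recent common ancestor with each other than either does with Gamma, so Gamma is the least closely related of the three.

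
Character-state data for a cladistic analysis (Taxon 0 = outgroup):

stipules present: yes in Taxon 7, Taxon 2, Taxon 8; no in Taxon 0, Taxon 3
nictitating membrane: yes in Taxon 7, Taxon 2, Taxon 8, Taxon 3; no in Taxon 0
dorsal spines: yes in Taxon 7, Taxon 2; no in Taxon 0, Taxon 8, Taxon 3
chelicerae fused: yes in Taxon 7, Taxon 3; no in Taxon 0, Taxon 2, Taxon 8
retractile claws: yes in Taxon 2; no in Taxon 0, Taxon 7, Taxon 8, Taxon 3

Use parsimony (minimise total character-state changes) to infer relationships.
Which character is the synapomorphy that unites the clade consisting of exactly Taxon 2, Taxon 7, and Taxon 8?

stipules present

The outgroup has state 'no' for every character, so 'yes' is the derived state throughout.
stipules present (derived state 'yes') is shared by Taxon 2, Taxon 7, and Taxon 8 — a synapomorphy uniting that clade.
All ingroup taxa share the derived state 'yes' for nictitating membrane; it defines the ingroup but does not resolve relationships within it.
Only Taxon 2 and Taxon 7 show the derived state 'yes' for dorsal spines, supporting them as a clade.
chelicerae fused groups Taxon 3 and Taxon 7, which is incompatible with the clades supported by the remaining characters; treating it as convergent (homoplasy) costs fewer steps than any alternative tree.
retractile claws: derived state 'yes' in Taxon 2 only — an autapomorphy, so it tells us nothing about relationships among taxa.
Most parsimonious ingroup topology: (((Taxon 7,Taxon 2),Taxon 8),Taxon 3).
The clade {Taxon 2, Taxon 7, Taxon 8} is supported by stipules present: its derived state 'yes' occurs in exactly those taxa and in no other taxon (including the outgroup).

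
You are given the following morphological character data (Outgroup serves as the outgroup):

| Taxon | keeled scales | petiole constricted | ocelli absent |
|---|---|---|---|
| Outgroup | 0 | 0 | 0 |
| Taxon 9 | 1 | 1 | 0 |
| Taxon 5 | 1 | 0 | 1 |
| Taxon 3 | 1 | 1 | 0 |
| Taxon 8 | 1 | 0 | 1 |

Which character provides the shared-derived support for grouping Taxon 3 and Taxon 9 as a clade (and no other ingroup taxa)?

petiole constricted

The outgroup has state '0' for every character, so '1' is the derived state throughout.
All ingroup taxa share the derived state '1' for keeled scales; it defines the ingroup but does not resolve relationships within it.
petiole constricted (derived state '1') is shared by Taxon 3 and Taxon 9 — a synapomorphy uniting that clade.
ocelli absent: derived state '1' in Taxon 5 and Taxon 8 only — synapomorphy for {Taxon 5, Taxon 8}.
Most parsimonious ingroup topology: ((Taxon 9,Taxon 3),(Taxon 5,Taxon 8)).
The clade {Taxon 3, Taxon 9} is supported by petiole constricted: its derived state '1' occurs in exactly those taxa and in no other taxon (including the outgroup).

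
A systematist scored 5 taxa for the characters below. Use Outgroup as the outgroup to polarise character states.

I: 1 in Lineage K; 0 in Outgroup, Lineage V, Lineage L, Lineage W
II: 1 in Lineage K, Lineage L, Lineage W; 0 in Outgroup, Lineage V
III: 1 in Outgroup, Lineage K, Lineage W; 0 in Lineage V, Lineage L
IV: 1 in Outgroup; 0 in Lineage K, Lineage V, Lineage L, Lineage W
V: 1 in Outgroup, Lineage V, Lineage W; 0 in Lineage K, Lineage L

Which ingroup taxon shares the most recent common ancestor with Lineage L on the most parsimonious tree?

Lineage K

Character polarity is set by the outgroup: the derived state is whichever differs from the outgroup's state, so for III, IV, V the derived state is '0', and for the remaining characters it is '1'.
I (derived state '1') is unique to Lineage K (autapomorphy; uninformative for grouping).
Only Lineage K, Lineage L, and Lineage W show the derived state '1' for II, supporting them as a clade.
III groups Lineage L and Lineage V, which is incompatible with the clades supported by the remaining characters; treating it as convergent (homoplasy) costs fewer steps than any alternative tree.
IV (derived state '0') is shared by all ingroup taxa — unites the whole ingroup.
V (derived state '0') is shared by Lineage K and Lineage L — a synapomorphy uniting that clade.
Most parsimonious ingroup topology: (((Lineage K,Lineage L),Lineage W),Lineage V).
Lineage L and Lineage K form a cherry on this tree, so they are sister taxa.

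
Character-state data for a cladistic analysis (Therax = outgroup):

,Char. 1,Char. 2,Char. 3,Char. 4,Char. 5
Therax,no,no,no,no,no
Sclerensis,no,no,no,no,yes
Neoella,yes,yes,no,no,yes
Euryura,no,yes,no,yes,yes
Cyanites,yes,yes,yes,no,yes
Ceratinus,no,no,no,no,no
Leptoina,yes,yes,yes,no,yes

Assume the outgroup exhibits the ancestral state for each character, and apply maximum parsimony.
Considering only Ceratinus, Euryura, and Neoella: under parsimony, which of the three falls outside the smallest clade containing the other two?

The outgroup has state 'no' for every character, so 'yes' is the derived state throughout.
Char. 1 (derived state 'yes') is shared by Cyanites, Leptoina, and Neoella — a synapomorphy uniting that clade.
Char. 2: derived state 'yes' in Cyanites, Euryura, Leptoina, and Neoella only — synapomorphy for {Cyanites, Euryura, Leptoina, Neoella}.
Only Cyanites and Leptoina show the derived state 'yes' for Char. 3, supporting them as a clade.
Char. 4: derived state 'yes' in Euryura only — an autapomorphy, so it tells us nothing about relationships among taxa.
Char. 5 (derived state 'yes') is shared by Cyanites, Euryura, Leptoina, Neoella, and Sclerensis — a synapomorphy uniting that clade.
Most parsimonious ingroup topology: ((Sclerensis,((Neoella,(Cyanites,Leptoina)),Euryura)),Ceratinus).
Euryura and Neoella share a more recent common ancestor with each other than either does with Ceratinus, so Ceratinus is the least closely related of the three.

Ceratinus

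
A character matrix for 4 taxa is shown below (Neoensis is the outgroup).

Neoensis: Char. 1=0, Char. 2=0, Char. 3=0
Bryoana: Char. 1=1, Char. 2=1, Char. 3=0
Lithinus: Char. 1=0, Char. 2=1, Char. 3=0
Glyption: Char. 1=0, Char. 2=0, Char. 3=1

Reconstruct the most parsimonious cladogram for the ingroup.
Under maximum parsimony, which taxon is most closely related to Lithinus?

Bryoana

The outgroup has state '0' for every character, so '1' is the derived state throughout.
Char. 1: derived state '1' in Bryoana only — an autapomorphy, so it tells us nothing about relationships among taxa.
Char. 2: derived state '1' in Bryoana and Lithinus only — synapomorphy for {Bryoana, Lithinus}.
Char. 3 (derived state '1') is unique to Glyption (autapomorphy; uninformative for grouping).
Most parsimonious ingroup topology: ((Bryoana,Lithinus),Glyption).
Lithinus and Bryoana form a cherry on this tree, so they are sister taxa.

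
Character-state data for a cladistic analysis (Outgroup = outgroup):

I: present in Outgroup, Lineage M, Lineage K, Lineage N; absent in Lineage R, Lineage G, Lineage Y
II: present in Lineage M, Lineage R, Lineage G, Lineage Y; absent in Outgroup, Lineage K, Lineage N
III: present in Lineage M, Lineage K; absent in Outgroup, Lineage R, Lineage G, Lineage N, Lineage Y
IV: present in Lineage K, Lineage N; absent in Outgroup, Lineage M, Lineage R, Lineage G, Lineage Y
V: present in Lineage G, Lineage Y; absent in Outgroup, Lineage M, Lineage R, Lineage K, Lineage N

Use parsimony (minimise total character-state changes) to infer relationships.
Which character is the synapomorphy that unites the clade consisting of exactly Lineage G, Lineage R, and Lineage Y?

I

Character polarity is set by the outgroup: the derived state is whichever differs from the outgroup's state, so for I the derived state is 'absent', and for the remaining characters it is 'present'.
Only Lineage G, Lineage R, and Lineage Y show the derived state 'absent' for I, supporting them as a clade.
II (derived state 'present') is shared by Lineage G, Lineage M, Lineage R, and Lineage Y — a synapomorphy uniting that clade.
III groups Lineage K and Lineage M, which is incompatible with the clades supported by the remaining characters; treating it as convergent (homoplasy) costs fewer steps than any alternative tree.
IV (derived state 'present') is shared by Lineage K and Lineage N — a synapomorphy uniting that clade.
V (derived state 'present') is shared by Lineage G and Lineage Y — a synapomorphy uniting that clade.
Most parsimonious ingroup topology: ((Lineage M,(Lineage R,(Lineage G,Lineage Y))),(Lineage K,Lineage N)).
The clade {Lineage G, Lineage R, Lineage Y} is supported by I: its derived state 'absent' occurs in exactly those taxa and in no other taxon (including the outgroup).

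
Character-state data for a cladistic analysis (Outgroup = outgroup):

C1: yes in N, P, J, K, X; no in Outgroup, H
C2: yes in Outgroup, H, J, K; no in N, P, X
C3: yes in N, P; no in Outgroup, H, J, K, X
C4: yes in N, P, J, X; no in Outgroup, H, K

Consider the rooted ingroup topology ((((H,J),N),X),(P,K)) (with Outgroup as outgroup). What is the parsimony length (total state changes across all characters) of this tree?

10

Map each character onto ((((H,J),N),X),(P,K)) (rooted by Outgroup) and count the minimum state changes it requires (Fitch parsimony):
C1: 2; C2: 3; C3: 2; C4: 3.
Total tree length = 10.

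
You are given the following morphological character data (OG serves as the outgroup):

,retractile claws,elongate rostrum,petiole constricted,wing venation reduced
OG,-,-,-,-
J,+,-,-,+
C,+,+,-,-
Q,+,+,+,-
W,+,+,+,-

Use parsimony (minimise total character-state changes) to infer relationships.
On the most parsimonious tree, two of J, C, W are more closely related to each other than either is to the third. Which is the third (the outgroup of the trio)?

J

The outgroup has state '-' for every character, so '+' is the derived state throughout.
All ingroup taxa share the derived state '+' for retractile claws; it defines the ingroup but does not resolve relationships within it.
Only C, Q, and W show the derived state '+' for elongate rostrum, supporting them as a clade.
petiole constricted: derived state '+' in Q and W only — synapomorphy for {Q, W}.
wing venation reduced: derived state '+' in J only — an autapomorphy, so it tells us nothing about relationships among taxa.
Most parsimonious ingroup topology: (J,(C,(Q,W))).
W and C share a more recent common ancestor with each other than either does with J, so J is the least closely related of the three.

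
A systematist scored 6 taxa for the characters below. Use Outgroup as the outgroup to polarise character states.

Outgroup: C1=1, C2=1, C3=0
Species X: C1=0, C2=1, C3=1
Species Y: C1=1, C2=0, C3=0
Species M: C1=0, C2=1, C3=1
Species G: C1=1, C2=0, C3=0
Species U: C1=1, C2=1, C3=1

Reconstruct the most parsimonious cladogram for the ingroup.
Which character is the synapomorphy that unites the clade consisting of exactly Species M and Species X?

C1

Character polarity is set by the outgroup: the derived state is whichever differs from the outgroup's state, so for C1, C2 the derived state is '0', and for the remaining characters it is '1'.
C1 (derived state '0') is shared by Species M and Species X — a synapomorphy uniting that clade.
Only Species G and Species Y show the derived state '0' for C2, supporting them as a clade.
Only Species M, Species U, and Species X show the derived state '1' for C3, supporting them as a clade.
Most parsimonious ingroup topology: (((Species X,Species M),Species U),(Species Y,Species G)).
The clade {Species M, Species X} is supported by C1: its derived state '0' occurs in exactly those taxa and in no other taxon (including the outgroup).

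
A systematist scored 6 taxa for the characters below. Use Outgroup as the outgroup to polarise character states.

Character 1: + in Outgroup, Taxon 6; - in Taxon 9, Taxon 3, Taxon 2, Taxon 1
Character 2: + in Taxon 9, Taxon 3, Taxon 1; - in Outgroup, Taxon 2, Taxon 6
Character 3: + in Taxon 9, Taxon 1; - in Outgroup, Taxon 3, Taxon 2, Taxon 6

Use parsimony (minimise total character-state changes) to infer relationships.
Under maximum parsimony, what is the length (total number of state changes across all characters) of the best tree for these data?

Character polarity is set by the outgroup: the derived state is whichever differs from the outgroup's state, so for Character 1 the derived state is '-', and for the remaining characters it is '+'.
Character 1: derived state '-' in Taxon 1, Taxon 2, Taxon 3, and Taxon 9 only — synapomorphy for {Taxon 1, Taxon 2, Taxon 3, Taxon 9}.
Character 2 (derived state '+') is shared by Taxon 1, Taxon 3, and Taxon 9 — a synapomorphy uniting that clade.
Only Taxon 1 and Taxon 9 show the derived state '+' for Character 3, supporting them as a clade.
Most parsimonious ingroup topology: ((((Taxon 9,Taxon 1),Taxon 3),Taxon 2),Taxon 6).
Changes per character on this tree: Character 1: 1; Character 2: 1; Character 3: 1.
Total = 3.

3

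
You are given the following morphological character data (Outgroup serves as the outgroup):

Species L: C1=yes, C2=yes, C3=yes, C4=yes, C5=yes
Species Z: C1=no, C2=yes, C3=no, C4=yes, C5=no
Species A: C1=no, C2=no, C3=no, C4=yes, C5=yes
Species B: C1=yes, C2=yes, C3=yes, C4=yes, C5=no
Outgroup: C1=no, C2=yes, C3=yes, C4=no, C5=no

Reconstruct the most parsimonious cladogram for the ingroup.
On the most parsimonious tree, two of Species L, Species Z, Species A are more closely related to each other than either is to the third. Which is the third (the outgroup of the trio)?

Species L

Character polarity is set by the outgroup: the derived state is whichever differs from the outgroup's state, so for C2, C3 the derived state is 'no', and for the remaining characters it is 'yes'.
C1: derived state 'yes' in Species B and Species L only — synapomorphy for {Species B, Species L}.
C2 (derived state 'no') is unique to Species A (autapomorphy; uninformative for grouping).
C3: derived state 'no' in Species A and Species Z only — synapomorphy for {Species A, Species Z}.
C4 (derived state 'yes') is shared by all ingroup taxa — unites the whole ingroup.
C5 groups Species A and Species L, which is incompatible with the clades supported by the remaining characters; treating it as convergent (homoplasy) costs fewer steps than any alternative tree.
Most parsimonious ingroup topology: ((Species L,Species B),(Species Z,Species A)).
Species A and Species Z share a more recent common ancestor with each other than either does with Species L, so Species L is the least closely related of the three.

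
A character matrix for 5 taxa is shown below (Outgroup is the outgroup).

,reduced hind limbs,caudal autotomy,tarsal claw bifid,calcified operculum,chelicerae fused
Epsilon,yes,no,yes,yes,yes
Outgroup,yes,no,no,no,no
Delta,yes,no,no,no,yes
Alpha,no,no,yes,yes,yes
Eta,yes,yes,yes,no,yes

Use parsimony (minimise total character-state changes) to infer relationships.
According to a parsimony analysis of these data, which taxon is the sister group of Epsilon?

Alpha

Character polarity is set by the outgroup: the derived state is whichever differs from the outgroup's state, so for reduced hind limbs the derived state is 'no', and for the remaining characters it is 'yes'.
reduced hind limbs: derived state 'no' in Alpha only — an autapomorphy, so it tells us nothing about relationships among taxa.
caudal autotomy (derived state 'yes') is unique to Eta (autapomorphy; uninformative for grouping).
tarsal claw bifid (derived state 'yes') is shared by Alpha, Epsilon, and Eta — a synapomorphy uniting that clade.
calcified operculum (derived state 'yes') is shared by Alpha and Epsilon — a synapomorphy uniting that clade.
chelicerae fused (derived state 'yes') is shared by all ingroup taxa — unites the whole ingroup.
Most parsimonious ingroup topology: (((Alpha,Epsilon),Eta),Delta).
Epsilon and Alpha form a cherry on this tree, so they are sister taxa.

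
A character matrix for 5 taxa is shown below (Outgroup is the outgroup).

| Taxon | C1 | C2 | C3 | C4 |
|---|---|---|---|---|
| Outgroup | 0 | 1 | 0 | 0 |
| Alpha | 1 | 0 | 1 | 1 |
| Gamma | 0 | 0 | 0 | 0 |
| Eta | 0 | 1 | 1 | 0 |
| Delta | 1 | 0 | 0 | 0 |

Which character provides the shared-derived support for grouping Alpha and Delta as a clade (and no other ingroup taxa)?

Character polarity is set by the outgroup: the derived state is whichever differs from the outgroup's state, so for C2 the derived state is '0', and for the remaining characters it is '1'.
C1: derived state '1' in Alpha and Delta only — synapomorphy for {Alpha, Delta}.
C2 (derived state '0') is shared by Alpha, Delta, and Gamma — a synapomorphy uniting that clade.
C3 groups Alpha and Eta, which is incompatible with the clades supported by the remaining characters; treating it as convergent (homoplasy) costs fewer steps than any alternative tree.
C4: derived state '1' in Alpha only — an autapomorphy, so it tells us nothing about relationships among taxa.
Most parsimonious ingroup topology: (((Alpha,Delta),Gamma),Eta).
The clade {Alpha, Delta} is supported by C1: its derived state '1' occurs in exactly those taxa and in no other taxon (including the outgroup).

C1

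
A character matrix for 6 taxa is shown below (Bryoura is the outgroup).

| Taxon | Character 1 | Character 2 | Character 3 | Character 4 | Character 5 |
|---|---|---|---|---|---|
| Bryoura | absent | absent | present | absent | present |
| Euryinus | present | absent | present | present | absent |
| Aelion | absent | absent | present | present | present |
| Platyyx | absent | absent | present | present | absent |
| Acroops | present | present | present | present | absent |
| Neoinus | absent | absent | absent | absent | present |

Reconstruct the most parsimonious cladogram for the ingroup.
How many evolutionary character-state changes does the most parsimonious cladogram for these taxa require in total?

5

Character polarity is set by the outgroup: the derived state is whichever differs from the outgroup's state, so for Character 3, Character 5 the derived state is 'absent', and for the remaining characters it is 'present'.
Character 1: derived state 'present' in Acroops and Euryinus only — synapomorphy for {Acroops, Euryinus}.
Character 2 (derived state 'present') is unique to Acroops (autapomorphy; uninformative for grouping).
Character 3 (derived state 'absent') is unique to Neoinus (autapomorphy; uninformative for grouping).
Character 4 (derived state 'present') is shared by Acroops, Aelion, Euryinus, and Platyyx — a synapomorphy uniting that clade.
Only Acroops, Euryinus, and Platyyx show the derived state 'absent' for Character 5, supporting them as a clade.
Most parsimonious ingroup topology: ((((Euryinus,Acroops),Platyyx),Aelion),Neoinus).
Changes per character on this tree: Character 1: 1; Character 2: 1; Character 3: 1; Character 4: 1; Character 5: 1.
Total = 5.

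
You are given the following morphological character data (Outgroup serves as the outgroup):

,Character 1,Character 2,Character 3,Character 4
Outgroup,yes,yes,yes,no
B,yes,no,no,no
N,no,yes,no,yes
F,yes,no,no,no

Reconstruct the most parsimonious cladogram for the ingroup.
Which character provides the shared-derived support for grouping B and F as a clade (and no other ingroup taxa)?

Character polarity is set by the outgroup: the derived state is whichever differs from the outgroup's state, so for Character 1, Character 2, Character 3 the derived state is 'no', and for the remaining characters it is 'yes'.
Character 1 (derived state 'no') is unique to N (autapomorphy; uninformative for grouping).
Only B and F show the derived state 'no' for Character 2, supporting them as a clade.
Character 3 (derived state 'no') is shared by all ingroup taxa — unites the whole ingroup.
Character 4 (derived state 'yes') is unique to N (autapomorphy; uninformative for grouping).
Most parsimonious ingroup topology: ((B,F),N).
The clade {B, F} is supported by Character 2: its derived state 'no' occurs in exactly those taxa and in no other taxon (including the outgroup).

Character 2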